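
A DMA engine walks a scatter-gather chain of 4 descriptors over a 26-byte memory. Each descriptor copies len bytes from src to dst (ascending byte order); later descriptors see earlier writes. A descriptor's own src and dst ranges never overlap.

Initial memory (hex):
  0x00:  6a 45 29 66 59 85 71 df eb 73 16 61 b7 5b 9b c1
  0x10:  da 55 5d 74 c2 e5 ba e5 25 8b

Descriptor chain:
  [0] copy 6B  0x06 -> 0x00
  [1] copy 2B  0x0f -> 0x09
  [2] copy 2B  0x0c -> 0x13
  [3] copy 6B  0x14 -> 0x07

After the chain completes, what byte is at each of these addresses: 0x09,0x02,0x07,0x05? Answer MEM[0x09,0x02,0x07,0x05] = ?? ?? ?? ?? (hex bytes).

MEM[0x09,0x02,0x07,0x05] = ba eb 5b 61

#0 dst[0x00+6] := {0x71,0xdf,0xeb,0x73,0x16,0x61}
#1 dst[0x09+2] := {0xc1,0xda}
#2 dst[0x13+2] := {0xb7,0x5b}
#3 dst[0x07+6] := {0x5b,0xe5,0xba,0xe5,0x25,0x8b}
query mem[0x09]=0xba, mem[0x02]=0xeb, mem[0x07]=0x5b, mem[0x05]=0x61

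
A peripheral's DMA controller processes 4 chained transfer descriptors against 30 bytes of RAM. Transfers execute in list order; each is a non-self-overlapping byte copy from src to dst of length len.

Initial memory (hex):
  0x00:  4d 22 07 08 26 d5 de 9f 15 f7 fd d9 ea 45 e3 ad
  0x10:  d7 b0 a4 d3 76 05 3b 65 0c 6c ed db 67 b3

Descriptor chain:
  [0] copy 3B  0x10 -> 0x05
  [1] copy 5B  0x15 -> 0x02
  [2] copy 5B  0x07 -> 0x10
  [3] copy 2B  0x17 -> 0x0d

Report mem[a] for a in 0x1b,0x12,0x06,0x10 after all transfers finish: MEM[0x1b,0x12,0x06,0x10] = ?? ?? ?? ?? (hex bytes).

#0 dst[0x05+3] := {0xd7,0xb0,0xa4}
#1 dst[0x02+5] := {0x05,0x3b,0x65,0x0c,0x6c}
#2 dst[0x10+5] := {0xa4,0x15,0xf7,0xfd,0xd9}
#3 dst[0x0d+2] := {0x65,0x0c}
query mem[0x1b]=0xdb, mem[0x12]=0xf7, mem[0x06]=0x6c, mem[0x10]=0xa4

MEM[0x1b,0x12,0x06,0x10] = db f7 6c a4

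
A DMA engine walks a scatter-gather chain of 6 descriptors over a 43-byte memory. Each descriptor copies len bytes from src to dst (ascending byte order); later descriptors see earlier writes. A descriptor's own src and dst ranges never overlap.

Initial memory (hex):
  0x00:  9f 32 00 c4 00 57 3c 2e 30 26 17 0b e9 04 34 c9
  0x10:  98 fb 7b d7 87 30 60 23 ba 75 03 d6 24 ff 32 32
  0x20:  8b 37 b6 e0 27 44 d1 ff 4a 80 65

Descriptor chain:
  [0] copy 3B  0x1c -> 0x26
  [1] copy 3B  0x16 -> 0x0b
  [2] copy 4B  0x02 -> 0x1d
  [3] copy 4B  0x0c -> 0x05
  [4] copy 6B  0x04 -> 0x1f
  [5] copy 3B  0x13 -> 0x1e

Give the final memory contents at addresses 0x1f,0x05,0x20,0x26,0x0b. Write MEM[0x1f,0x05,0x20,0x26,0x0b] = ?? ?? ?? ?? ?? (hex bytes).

  after D0: wrote 3B at 0x26 = 24ff32
  after D1: wrote 3B at 0x0b = 6023ba
  after D2: wrote 4B at 0x1d = 00c40057
  after D3: wrote 4B at 0x05 = 23ba34c9
  after D4: wrote 6B at 0x1f = 0023ba34c926
  after D5: wrote 3B at 0x1e = d78730
query mem[0x1f]=0x87, mem[0x05]=0x23, mem[0x20]=0x30, mem[0x26]=0x24, mem[0x0b]=0x60

MEM[0x1f,0x05,0x20,0x26,0x0b] = 87 23 30 24 60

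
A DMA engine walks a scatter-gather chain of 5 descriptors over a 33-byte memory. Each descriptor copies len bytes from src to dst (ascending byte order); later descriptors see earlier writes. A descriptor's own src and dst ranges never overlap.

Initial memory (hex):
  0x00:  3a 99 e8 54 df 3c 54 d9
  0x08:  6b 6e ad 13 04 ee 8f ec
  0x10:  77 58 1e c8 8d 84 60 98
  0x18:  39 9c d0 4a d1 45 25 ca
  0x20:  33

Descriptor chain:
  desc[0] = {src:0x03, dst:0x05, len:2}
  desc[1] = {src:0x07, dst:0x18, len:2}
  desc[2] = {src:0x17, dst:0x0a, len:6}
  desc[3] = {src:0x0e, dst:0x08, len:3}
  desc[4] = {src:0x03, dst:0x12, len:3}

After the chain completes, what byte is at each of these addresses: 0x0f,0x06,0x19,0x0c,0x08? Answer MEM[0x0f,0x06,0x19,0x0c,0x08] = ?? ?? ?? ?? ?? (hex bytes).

#0 dst[0x05+2] := {0x54,0xdf}
#1 dst[0x18+2] := {0xd9,0x6b}
#2 dst[0x0a+6] := {0x98,0xd9,0x6b,0xd0,0x4a,0xd1}
#3 dst[0x08+3] := {0x4a,0xd1,0x77}
#4 dst[0x12+3] := {0x54,0xdf,0x54}
query mem[0x0f]=0xd1, mem[0x06]=0xdf, mem[0x19]=0x6b, mem[0x0c]=0x6b, mem[0x08]=0x4a

MEM[0x0f,0x06,0x19,0x0c,0x08] = d1 df 6b 6b 4a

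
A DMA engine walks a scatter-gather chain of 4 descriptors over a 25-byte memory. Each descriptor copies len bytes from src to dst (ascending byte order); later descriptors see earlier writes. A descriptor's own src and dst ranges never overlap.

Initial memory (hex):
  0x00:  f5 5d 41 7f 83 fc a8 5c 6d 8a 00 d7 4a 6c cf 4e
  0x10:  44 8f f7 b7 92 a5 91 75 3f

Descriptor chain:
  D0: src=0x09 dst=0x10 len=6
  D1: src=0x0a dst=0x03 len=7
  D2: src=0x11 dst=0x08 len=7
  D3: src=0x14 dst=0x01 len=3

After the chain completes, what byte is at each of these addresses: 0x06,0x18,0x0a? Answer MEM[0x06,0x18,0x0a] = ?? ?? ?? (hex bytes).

D0: mem[0x10..0x15] <- [8a 00 d7 4a 6c cf]
D1: mem[0x03..0x09] <- [00 d7 4a 6c cf 4e 8a]
D2: mem[0x08..0x0e] <- [00 d7 4a 6c cf 91 75]
D3: mem[0x01..0x03] <- [6c cf 91]
query mem[0x06]=0x6c, mem[0x18]=0x3f, mem[0x0a]=0x4a

MEM[0x06,0x18,0x0a] = 6c 3f 4a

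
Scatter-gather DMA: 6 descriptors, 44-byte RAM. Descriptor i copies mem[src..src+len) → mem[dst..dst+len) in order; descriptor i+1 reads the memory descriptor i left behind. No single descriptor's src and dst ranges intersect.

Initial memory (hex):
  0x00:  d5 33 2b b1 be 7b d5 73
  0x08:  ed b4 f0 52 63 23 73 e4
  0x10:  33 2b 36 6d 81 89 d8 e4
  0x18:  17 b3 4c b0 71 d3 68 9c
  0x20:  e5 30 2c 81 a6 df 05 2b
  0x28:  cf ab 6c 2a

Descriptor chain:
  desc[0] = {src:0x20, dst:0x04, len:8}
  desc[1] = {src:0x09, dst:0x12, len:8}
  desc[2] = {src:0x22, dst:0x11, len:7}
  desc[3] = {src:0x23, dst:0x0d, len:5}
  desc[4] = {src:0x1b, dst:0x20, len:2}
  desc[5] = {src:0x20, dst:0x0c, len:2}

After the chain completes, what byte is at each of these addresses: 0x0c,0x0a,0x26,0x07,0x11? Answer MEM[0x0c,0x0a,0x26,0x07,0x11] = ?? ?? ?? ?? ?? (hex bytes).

MEM[0x0c,0x0a,0x26,0x07,0x11] = b0 05 05 81 2b

[0] 0x20->0x04 len=8 : e5 30 2c 81 a6 df 05 2b
[1] 0x09->0x12 len=8 : df 05 2b 63 23 73 e4 33
[2] 0x22->0x11 len=7 : 2c 81 a6 df 05 2b cf
[3] 0x23->0x0d len=5 : 81 a6 df 05 2b
[4] 0x1b->0x20 len=2 : b0 71
[5] 0x20->0x0c len=2 : b0 71
query mem[0x0c]=0xb0, mem[0x0a]=0x05, mem[0x26]=0x05, mem[0x07]=0x81, mem[0x11]=0x2b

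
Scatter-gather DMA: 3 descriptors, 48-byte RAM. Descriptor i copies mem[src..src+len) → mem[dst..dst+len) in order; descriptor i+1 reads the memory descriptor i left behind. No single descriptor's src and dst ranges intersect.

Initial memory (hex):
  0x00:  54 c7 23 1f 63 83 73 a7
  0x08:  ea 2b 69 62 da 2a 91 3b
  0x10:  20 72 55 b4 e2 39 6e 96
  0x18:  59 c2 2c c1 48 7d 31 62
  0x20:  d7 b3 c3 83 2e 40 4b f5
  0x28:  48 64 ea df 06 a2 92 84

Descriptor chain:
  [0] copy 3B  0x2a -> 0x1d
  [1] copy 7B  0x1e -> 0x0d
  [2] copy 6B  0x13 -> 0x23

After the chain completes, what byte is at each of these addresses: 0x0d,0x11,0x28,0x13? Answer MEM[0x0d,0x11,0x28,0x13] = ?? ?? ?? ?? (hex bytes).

D0: mem[0x1d..0x1f] <- [ea df 06]
D1: mem[0x0d..0x13] <- [df 06 d7 b3 c3 83 2e]
D2: mem[0x23..0x28] <- [2e e2 39 6e 96 59]
query mem[0x0d]=0xdf, mem[0x11]=0xc3, mem[0x28]=0x59, mem[0x13]=0x2e

MEM[0x0d,0x11,0x28,0x13] = df c3 59 2e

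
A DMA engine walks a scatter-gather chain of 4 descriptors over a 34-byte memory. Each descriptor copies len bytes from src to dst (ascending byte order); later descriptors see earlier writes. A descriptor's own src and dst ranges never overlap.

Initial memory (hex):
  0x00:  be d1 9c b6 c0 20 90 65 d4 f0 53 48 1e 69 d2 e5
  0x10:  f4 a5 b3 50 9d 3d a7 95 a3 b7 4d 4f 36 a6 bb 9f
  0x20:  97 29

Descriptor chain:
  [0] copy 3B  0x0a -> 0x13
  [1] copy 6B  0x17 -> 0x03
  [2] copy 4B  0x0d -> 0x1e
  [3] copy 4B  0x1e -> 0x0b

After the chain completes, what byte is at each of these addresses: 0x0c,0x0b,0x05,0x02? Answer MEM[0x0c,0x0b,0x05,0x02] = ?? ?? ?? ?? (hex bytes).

#0 dst[0x13+3] := {0x53,0x48,0x1e}
#1 dst[0x03+6] := {0x95,0xa3,0xb7,0x4d,0x4f,0x36}
#2 dst[0x1e+4] := {0x69,0xd2,0xe5,0xf4}
#3 dst[0x0b+4] := {0x69,0xd2,0xe5,0xf4}
query mem[0x0c]=0xd2, mem[0x0b]=0x69, mem[0x05]=0xb7, mem[0x02]=0x9c

MEM[0x0c,0x0b,0x05,0x02] = d2 69 b7 9c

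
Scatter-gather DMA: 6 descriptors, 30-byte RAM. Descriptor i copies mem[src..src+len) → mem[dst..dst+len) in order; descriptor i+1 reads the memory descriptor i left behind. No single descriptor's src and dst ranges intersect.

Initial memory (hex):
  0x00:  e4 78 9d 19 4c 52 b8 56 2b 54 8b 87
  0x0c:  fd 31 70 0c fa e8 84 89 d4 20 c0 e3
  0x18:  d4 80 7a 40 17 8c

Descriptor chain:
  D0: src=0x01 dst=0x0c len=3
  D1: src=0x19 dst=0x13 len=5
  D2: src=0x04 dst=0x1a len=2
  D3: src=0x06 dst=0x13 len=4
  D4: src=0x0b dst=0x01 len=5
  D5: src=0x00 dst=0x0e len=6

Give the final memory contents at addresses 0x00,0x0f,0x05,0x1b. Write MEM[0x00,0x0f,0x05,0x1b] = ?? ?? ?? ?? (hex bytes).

  after D0: wrote 3B at 0x0c = 789d19
  after D1: wrote 5B at 0x13 = 807a40178c
  after D2: wrote 2B at 0x1a = 4c52
  after D3: wrote 4B at 0x13 = b8562b54
  after D4: wrote 5B at 0x01 = 87789d190c
  after D5: wrote 6B at 0x0e = e487789d190c
query mem[0x00]=0xe4, mem[0x0f]=0x87, mem[0x05]=0x0c, mem[0x1b]=0x52

MEM[0x00,0x0f,0x05,0x1b] = e4 87 0c 52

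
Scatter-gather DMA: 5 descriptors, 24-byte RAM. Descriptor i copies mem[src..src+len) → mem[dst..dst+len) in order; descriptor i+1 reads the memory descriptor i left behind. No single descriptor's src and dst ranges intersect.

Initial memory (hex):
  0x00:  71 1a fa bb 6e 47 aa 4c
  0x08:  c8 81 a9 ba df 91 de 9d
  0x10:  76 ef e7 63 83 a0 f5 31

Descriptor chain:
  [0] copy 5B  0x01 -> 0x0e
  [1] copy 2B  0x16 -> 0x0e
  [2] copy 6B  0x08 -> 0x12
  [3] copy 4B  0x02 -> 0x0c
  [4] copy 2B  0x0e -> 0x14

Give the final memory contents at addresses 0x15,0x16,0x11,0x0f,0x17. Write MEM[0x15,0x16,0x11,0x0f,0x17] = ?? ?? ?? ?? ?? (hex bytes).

D0: mem[0x0e..0x12] <- [1a fa bb 6e 47]
D1: mem[0x0e..0x0f] <- [f5 31]
D2: mem[0x12..0x17] <- [c8 81 a9 ba df 91]
D3: mem[0x0c..0x0f] <- [fa bb 6e 47]
D4: mem[0x14..0x15] <- [6e 47]
query mem[0x15]=0x47, mem[0x16]=0xdf, mem[0x11]=0x6e, mem[0x0f]=0x47, mem[0x17]=0x91

MEM[0x15,0x16,0x11,0x0f,0x17] = 47 df 6e 47 91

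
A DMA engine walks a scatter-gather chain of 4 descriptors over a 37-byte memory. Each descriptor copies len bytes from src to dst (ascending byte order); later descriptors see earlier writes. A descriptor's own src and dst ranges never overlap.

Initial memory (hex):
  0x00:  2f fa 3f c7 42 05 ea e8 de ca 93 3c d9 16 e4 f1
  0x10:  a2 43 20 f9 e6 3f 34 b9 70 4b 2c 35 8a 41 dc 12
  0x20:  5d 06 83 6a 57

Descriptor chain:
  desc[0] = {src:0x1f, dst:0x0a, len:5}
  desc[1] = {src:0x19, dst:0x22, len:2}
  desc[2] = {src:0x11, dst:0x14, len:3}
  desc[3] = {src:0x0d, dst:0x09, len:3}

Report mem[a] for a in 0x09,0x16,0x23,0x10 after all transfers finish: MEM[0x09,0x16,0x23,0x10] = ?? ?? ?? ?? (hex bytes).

D0: mem[0x0a..0x0e] <- [12 5d 06 83 6a]
D1: mem[0x22..0x23] <- [4b 2c]
D2: mem[0x14..0x16] <- [43 20 f9]
D3: mem[0x09..0x0b] <- [83 6a f1]
query mem[0x09]=0x83, mem[0x16]=0xf9, mem[0x23]=0x2c, mem[0x10]=0xa2

MEM[0x09,0x16,0x23,0x10] = 83 f9 2c a2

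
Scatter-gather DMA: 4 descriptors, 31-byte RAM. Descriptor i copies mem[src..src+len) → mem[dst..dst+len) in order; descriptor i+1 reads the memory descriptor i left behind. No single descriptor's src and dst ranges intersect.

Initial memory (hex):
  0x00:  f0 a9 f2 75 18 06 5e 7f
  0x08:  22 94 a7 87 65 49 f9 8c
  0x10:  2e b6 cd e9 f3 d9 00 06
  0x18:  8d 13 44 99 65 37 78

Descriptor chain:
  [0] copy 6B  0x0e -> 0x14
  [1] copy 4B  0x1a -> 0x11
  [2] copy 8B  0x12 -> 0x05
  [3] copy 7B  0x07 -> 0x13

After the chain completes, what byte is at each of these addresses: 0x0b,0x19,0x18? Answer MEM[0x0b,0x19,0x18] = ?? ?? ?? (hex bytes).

[0] 0x0e->0x14 len=6 : f9 8c 2e b6 cd e9
[1] 0x1a->0x11 len=4 : 44 99 65 37
[2] 0x12->0x05 len=8 : 99 65 37 8c 2e b6 cd e9
[3] 0x07->0x13 len=7 : 37 8c 2e b6 cd e9 49
query mem[0x0b]=0xcd, mem[0x19]=0x49, mem[0x18]=0xe9

MEM[0x0b,0x19,0x18] = cd 49 e9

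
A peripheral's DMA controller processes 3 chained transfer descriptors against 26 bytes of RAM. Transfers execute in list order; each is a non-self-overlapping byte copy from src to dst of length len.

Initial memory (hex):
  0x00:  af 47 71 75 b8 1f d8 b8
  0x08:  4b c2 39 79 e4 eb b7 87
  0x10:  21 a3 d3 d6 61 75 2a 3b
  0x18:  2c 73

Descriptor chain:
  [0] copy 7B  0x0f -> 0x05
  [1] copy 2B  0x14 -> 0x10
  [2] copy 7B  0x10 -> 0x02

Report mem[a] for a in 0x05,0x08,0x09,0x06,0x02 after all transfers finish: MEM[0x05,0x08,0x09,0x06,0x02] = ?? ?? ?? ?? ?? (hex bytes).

  after D0: wrote 7B at 0x05 = 8721a3d3d66175
  after D1: wrote 2B at 0x10 = 6175
  after D2: wrote 7B at 0x02 = 6175d3d661752a
query mem[0x05]=0xd6, mem[0x08]=0x2a, mem[0x09]=0xd6, mem[0x06]=0x61, mem[0x02]=0x61

MEM[0x05,0x08,0x09,0x06,0x02] = d6 2a d6 61 61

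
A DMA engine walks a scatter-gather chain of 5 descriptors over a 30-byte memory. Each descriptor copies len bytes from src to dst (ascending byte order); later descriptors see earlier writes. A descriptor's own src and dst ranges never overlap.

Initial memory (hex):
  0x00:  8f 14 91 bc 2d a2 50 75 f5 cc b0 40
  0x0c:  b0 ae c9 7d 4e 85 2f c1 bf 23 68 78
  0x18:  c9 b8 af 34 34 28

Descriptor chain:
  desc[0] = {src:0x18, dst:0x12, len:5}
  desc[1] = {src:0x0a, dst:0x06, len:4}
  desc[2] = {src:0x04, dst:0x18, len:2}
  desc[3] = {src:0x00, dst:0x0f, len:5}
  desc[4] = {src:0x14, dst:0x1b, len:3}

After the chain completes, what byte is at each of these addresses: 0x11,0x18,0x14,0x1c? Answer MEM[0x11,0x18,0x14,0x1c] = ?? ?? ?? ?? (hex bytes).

D0: mem[0x12..0x16] <- [c9 b8 af 34 34]
D1: mem[0x06..0x09] <- [b0 40 b0 ae]
D2: mem[0x18..0x19] <- [2d a2]
D3: mem[0x0f..0x13] <- [8f 14 91 bc 2d]
D4: mem[0x1b..0x1d] <- [af 34 34]
query mem[0x11]=0x91, mem[0x18]=0x2d, mem[0x14]=0xaf, mem[0x1c]=0x34

MEM[0x11,0x18,0x14,0x1c] = 91 2d af 34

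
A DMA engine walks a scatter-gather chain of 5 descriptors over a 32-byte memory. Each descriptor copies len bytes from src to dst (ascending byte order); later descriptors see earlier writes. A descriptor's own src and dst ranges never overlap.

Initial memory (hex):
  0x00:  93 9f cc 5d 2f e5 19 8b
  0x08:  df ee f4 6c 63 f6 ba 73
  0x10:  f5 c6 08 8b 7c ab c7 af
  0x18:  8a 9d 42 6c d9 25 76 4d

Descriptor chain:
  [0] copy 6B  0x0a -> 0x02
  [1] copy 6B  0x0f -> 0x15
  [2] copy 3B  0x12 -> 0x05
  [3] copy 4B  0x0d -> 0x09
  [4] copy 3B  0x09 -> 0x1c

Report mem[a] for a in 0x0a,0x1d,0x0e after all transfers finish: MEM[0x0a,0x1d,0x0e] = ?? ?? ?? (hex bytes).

[0] 0x0a->0x02 len=6 : f4 6c 63 f6 ba 73
[1] 0x0f->0x15 len=6 : 73 f5 c6 08 8b 7c
[2] 0x12->0x05 len=3 : 08 8b 7c
[3] 0x0d->0x09 len=4 : f6 ba 73 f5
[4] 0x09->0x1c len=3 : f6 ba 73
query mem[0x0a]=0xba, mem[0x1d]=0xba, mem[0x0e]=0xba

MEM[0x0a,0x1d,0x0e] = ba ba ba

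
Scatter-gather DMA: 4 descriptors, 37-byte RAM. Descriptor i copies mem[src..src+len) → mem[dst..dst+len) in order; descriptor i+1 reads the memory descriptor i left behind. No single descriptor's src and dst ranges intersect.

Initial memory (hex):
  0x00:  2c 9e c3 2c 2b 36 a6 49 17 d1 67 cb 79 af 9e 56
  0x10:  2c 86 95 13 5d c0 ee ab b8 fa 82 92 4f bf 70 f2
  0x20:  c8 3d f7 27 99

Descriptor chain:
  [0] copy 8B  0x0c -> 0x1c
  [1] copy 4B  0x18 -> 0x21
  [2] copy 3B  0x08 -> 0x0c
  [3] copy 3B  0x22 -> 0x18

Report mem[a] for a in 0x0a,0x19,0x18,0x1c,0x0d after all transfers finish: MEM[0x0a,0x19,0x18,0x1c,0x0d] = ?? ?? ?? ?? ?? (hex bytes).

D0: mem[0x1c..0x23] <- [79 af 9e 56 2c 86 95 13]
D1: mem[0x21..0x24] <- [b8 fa 82 92]
D2: mem[0x0c..0x0e] <- [17 d1 67]
D3: mem[0x18..0x1a] <- [fa 82 92]
query mem[0x0a]=0x67, mem[0x19]=0x82, mem[0x18]=0xfa, mem[0x1c]=0x79, mem[0x0d]=0xd1

MEM[0x0a,0x19,0x18,0x1c,0x0d] = 67 82 fa 79 d1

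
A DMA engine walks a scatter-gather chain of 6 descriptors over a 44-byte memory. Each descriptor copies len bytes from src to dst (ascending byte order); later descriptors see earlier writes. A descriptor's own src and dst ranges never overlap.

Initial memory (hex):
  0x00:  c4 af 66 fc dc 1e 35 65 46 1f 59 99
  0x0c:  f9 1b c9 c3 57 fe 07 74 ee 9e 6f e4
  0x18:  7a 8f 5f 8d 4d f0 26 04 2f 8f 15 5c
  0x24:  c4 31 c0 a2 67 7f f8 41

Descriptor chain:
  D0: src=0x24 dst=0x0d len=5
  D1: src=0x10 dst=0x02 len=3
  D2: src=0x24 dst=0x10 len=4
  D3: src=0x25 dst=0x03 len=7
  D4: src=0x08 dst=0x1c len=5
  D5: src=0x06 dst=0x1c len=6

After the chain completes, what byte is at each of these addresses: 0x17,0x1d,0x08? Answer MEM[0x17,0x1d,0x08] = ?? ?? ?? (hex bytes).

MEM[0x17,0x1d,0x08] = e4 7f f8

D0: mem[0x0d..0x11] <- [c4 31 c0 a2 67]
D1: mem[0x02..0x04] <- [a2 67 07]
D2: mem[0x10..0x13] <- [c4 31 c0 a2]
D3: mem[0x03..0x09] <- [31 c0 a2 67 7f f8 41]
D4: mem[0x1c..0x20] <- [f8 41 59 99 f9]
D5: mem[0x1c..0x21] <- [67 7f f8 41 59 99]
query mem[0x17]=0xe4, mem[0x1d]=0x7f, mem[0x08]=0xf8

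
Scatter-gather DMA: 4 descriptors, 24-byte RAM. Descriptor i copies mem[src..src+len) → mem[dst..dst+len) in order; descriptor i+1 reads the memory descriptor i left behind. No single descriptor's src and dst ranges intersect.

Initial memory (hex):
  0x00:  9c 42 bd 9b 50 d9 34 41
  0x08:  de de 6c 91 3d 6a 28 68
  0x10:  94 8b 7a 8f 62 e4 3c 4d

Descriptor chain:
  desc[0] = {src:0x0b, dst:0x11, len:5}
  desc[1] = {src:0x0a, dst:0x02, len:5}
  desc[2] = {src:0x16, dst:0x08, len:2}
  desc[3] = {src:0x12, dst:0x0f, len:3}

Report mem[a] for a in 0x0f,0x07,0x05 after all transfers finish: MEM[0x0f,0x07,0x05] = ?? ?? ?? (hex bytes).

  after D0: wrote 5B at 0x11 = 913d6a2868
  after D1: wrote 5B at 0x02 = 6c913d6a28
  after D2: wrote 2B at 0x08 = 3c4d
  after D3: wrote 3B at 0x0f = 3d6a28
query mem[0x0f]=0x3d, mem[0x07]=0x41, mem[0x05]=0x6a

MEM[0x0f,0x07,0x05] = 3d 41 6a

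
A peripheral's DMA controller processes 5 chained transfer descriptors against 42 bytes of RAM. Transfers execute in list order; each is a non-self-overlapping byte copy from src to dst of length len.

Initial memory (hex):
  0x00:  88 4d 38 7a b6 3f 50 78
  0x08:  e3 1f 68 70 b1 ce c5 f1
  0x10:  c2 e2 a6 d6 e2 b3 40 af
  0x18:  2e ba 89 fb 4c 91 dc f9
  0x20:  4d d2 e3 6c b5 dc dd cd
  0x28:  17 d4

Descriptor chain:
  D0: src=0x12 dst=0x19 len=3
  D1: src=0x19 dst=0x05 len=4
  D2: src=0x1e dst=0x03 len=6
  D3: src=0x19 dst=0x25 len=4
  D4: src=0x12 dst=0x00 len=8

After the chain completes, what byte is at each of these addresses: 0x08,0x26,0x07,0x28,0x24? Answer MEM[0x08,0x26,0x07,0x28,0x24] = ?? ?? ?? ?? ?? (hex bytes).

#0 dst[0x19+3] := {0xa6,0xd6,0xe2}
#1 dst[0x05+4] := {0xa6,0xd6,0xe2,0x4c}
#2 dst[0x03+6] := {0xdc,0xf9,0x4d,0xd2,0xe3,0x6c}
#3 dst[0x25+4] := {0xa6,0xd6,0xe2,0x4c}
#4 dst[0x00+8] := {0xa6,0xd6,0xe2,0xb3,0x40,0xaf,0x2e,0xa6}
query mem[0x08]=0x6c, mem[0x26]=0xd6, mem[0x07]=0xa6, mem[0x28]=0x4c, mem[0x24]=0xb5

MEM[0x08,0x26,0x07,0x28,0x24] = 6c d6 a6 4c b5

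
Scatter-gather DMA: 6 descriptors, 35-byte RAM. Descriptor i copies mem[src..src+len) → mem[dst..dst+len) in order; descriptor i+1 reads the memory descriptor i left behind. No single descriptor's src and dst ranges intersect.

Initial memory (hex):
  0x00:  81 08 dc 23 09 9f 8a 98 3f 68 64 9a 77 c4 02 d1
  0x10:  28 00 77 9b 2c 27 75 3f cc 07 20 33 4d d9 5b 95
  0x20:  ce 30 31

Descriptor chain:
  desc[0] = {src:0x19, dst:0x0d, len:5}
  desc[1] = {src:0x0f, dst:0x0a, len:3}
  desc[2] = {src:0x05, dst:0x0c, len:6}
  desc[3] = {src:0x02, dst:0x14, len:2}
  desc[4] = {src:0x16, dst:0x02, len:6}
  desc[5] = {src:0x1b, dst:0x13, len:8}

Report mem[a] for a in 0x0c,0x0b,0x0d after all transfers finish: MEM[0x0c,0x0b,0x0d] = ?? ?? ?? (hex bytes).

MEM[0x0c,0x0b,0x0d] = 9f 4d 8a

  after D0: wrote 5B at 0x0d = 0720334dd9
  after D1: wrote 3B at 0x0a = 334dd9
  after D2: wrote 6B at 0x0c = 9f8a983f6833
  after D3: wrote 2B at 0x14 = dc23
  after D4: wrote 6B at 0x02 = 753fcc072033
  after D5: wrote 8B at 0x13 = 334dd95b95ce3031
query mem[0x0c]=0x9f, mem[0x0b]=0x4d, mem[0x0d]=0x8a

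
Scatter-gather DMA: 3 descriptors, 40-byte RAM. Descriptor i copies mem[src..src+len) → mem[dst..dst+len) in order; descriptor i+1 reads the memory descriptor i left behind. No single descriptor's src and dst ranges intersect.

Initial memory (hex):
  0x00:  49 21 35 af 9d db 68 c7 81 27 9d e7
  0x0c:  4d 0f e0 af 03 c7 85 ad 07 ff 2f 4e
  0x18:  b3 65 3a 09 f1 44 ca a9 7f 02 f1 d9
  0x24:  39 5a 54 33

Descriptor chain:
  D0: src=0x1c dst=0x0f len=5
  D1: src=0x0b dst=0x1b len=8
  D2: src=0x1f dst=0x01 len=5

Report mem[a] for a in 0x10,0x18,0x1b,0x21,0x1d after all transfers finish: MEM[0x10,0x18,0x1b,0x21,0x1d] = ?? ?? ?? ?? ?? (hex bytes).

MEM[0x10,0x18,0x1b,0x21,0x1d] = 44 b3 e7 ca 0f

#0 dst[0x0f+5] := {0xf1,0x44,0xca,0xa9,0x7f}
#1 dst[0x1b+8] := {0xe7,0x4d,0x0f,0xe0,0xf1,0x44,0xca,0xa9}
#2 dst[0x01+5] := {0xf1,0x44,0xca,0xa9,0xd9}
query mem[0x10]=0x44, mem[0x18]=0xb3, mem[0x1b]=0xe7, mem[0x21]=0xca, mem[0x1d]=0x0f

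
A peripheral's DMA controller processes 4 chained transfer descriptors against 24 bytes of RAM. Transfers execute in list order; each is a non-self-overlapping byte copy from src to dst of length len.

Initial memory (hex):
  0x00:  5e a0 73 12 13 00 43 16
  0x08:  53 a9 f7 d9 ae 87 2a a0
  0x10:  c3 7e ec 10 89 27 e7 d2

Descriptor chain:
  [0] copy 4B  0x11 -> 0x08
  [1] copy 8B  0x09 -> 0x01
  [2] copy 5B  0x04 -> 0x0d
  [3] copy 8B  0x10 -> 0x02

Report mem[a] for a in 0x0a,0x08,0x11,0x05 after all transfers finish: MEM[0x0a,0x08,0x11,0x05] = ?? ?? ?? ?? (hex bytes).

#0 dst[0x08+4] := {0x7e,0xec,0x10,0x89}
#1 dst[0x01+8] := {0xec,0x10,0x89,0xae,0x87,0x2a,0xa0,0xc3}
#2 dst[0x0d+5] := {0xae,0x87,0x2a,0xa0,0xc3}
#3 dst[0x02+8] := {0xa0,0xc3,0xec,0x10,0x89,0x27,0xe7,0xd2}
query mem[0x0a]=0x10, mem[0x08]=0xe7, mem[0x11]=0xc3, mem[0x05]=0x10

MEM[0x0a,0x08,0x11,0x05] = 10 e7 c3 10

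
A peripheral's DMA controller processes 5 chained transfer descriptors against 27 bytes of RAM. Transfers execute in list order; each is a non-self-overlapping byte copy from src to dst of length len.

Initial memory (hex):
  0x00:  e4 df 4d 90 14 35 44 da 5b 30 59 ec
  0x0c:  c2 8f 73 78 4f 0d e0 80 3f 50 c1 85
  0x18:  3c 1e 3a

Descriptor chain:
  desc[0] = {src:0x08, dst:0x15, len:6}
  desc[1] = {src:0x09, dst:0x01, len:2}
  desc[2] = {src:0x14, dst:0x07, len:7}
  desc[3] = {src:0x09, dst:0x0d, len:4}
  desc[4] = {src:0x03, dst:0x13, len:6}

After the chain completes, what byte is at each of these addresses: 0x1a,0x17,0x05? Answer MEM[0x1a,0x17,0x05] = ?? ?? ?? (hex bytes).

#0 dst[0x15+6] := {0x5b,0x30,0x59,0xec,0xc2,0x8f}
#1 dst[0x01+2] := {0x30,0x59}
#2 dst[0x07+7] := {0x3f,0x5b,0x30,0x59,0xec,0xc2,0x8f}
#3 dst[0x0d+4] := {0x30,0x59,0xec,0xc2}
#4 dst[0x13+6] := {0x90,0x14,0x35,0x44,0x3f,0x5b}
query mem[0x1a]=0x8f, mem[0x17]=0x3f, mem[0x05]=0x35

MEM[0x1a,0x17,0x05] = 8f 3f 35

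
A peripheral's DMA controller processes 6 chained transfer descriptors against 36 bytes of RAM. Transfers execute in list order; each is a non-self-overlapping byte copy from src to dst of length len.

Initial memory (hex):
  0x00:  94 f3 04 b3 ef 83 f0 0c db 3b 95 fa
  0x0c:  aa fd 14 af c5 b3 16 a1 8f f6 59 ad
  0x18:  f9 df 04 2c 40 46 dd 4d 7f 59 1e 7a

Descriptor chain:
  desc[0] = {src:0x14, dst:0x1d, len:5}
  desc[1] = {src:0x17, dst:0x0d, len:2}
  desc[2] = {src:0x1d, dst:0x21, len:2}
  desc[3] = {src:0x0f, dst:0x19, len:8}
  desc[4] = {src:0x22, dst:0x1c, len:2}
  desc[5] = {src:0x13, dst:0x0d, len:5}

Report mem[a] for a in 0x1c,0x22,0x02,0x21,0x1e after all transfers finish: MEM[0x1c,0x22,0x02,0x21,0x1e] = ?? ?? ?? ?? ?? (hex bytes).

  after D0: wrote 5B at 0x1d = 8ff659adf9
  after D1: wrote 2B at 0x0d = adf9
  after D2: wrote 2B at 0x21 = 8ff6
  after D3: wrote 8B at 0x19 = afc5b316a18ff659
  after D4: wrote 2B at 0x1c = f67a
  after D5: wrote 5B at 0x0d = a18ff659ad
query mem[0x1c]=0xf6, mem[0x22]=0xf6, mem[0x02]=0x04, mem[0x21]=0x8f, mem[0x1e]=0x8f

MEM[0x1c,0x22,0x02,0x21,0x1e] = f6 f6 04 8f 8f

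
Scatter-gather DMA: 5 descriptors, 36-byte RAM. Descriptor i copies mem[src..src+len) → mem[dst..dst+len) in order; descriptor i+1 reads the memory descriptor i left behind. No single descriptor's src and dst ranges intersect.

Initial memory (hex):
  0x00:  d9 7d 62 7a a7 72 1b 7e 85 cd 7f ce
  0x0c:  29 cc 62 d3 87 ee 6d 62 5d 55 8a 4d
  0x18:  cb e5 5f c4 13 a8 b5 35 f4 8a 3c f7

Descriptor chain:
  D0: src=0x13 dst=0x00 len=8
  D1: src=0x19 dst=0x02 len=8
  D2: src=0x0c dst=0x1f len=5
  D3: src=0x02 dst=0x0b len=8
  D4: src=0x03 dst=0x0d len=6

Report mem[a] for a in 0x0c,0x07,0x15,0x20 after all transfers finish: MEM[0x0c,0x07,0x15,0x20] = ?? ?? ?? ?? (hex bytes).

MEM[0x0c,0x07,0x15,0x20] = 5f b5 55 cc

  after D0: wrote 8B at 0x00 = 625d558a4dcbe55f
  after D1: wrote 8B at 0x02 = e55fc413a8b535f4
  after D2: wrote 5B at 0x1f = 29cc62d387
  after D3: wrote 8B at 0x0b = e55fc413a8b535f4
  after D4: wrote 6B at 0x0d = 5fc413a8b535
query mem[0x0c]=0x5f, mem[0x07]=0xb5, mem[0x15]=0x55, mem[0x20]=0xcc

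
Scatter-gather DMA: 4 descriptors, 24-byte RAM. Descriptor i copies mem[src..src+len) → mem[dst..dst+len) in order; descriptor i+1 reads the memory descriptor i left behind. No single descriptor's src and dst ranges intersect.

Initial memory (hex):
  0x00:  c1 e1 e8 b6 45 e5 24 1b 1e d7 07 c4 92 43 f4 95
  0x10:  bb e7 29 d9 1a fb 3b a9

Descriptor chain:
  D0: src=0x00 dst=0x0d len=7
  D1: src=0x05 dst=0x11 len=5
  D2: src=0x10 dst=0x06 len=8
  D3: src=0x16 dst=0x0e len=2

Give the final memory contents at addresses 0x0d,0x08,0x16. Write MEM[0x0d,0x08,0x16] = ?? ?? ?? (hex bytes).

MEM[0x0d,0x08,0x16] = a9 24 3b

[0] 0x00->0x0d len=7 : c1 e1 e8 b6 45 e5 24
[1] 0x05->0x11 len=5 : e5 24 1b 1e d7
[2] 0x10->0x06 len=8 : b6 e5 24 1b 1e d7 3b a9
[3] 0x16->0x0e len=2 : 3b a9
query mem[0x0d]=0xa9, mem[0x08]=0x24, mem[0x16]=0x3b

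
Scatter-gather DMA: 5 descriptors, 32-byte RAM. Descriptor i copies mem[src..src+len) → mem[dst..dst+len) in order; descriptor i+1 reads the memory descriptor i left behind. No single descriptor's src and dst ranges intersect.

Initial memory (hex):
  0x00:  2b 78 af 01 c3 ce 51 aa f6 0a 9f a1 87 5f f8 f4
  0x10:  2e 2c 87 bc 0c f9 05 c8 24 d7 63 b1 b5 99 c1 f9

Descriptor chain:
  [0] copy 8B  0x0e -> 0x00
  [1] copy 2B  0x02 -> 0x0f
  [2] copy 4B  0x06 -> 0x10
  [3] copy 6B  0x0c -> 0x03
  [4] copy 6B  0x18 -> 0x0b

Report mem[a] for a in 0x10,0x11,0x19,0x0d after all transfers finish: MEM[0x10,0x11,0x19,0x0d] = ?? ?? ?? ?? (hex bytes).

MEM[0x10,0x11,0x19,0x0d] = 99 f9 d7 63

[0] 0x0e->0x00 len=8 : f8 f4 2e 2c 87 bc 0c f9
[1] 0x02->0x0f len=2 : 2e 2c
[2] 0x06->0x10 len=4 : 0c f9 f6 0a
[3] 0x0c->0x03 len=6 : 87 5f f8 2e 0c f9
[4] 0x18->0x0b len=6 : 24 d7 63 b1 b5 99
query mem[0x10]=0x99, mem[0x11]=0xf9, mem[0x19]=0xd7, mem[0x0d]=0x63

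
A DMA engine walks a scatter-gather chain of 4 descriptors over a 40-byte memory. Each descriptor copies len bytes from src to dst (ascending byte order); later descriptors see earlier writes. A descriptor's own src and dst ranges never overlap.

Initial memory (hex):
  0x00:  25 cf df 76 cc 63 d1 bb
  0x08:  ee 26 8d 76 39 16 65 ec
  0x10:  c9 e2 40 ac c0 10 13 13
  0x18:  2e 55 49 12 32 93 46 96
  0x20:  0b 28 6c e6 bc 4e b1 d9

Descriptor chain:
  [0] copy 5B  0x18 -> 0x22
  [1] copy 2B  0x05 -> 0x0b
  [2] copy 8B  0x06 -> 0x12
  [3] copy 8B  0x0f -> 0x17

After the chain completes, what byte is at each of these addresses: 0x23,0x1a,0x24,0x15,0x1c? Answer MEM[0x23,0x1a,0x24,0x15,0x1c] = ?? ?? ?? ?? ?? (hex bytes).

MEM[0x23,0x1a,0x24,0x15,0x1c] = 55 d1 49 26 ee

#0 dst[0x22+5] := {0x2e,0x55,0x49,0x12,0x32}
#1 dst[0x0b+2] := {0x63,0xd1}
#2 dst[0x12+8] := {0xd1,0xbb,0xee,0x26,0x8d,0x63,0xd1,0x16}
#3 dst[0x17+8] := {0xec,0xc9,0xe2,0xd1,0xbb,0xee,0x26,0x8d}
query mem[0x23]=0x55, mem[0x1a]=0xd1, mem[0x24]=0x49, mem[0x15]=0x26, mem[0x1c]=0xee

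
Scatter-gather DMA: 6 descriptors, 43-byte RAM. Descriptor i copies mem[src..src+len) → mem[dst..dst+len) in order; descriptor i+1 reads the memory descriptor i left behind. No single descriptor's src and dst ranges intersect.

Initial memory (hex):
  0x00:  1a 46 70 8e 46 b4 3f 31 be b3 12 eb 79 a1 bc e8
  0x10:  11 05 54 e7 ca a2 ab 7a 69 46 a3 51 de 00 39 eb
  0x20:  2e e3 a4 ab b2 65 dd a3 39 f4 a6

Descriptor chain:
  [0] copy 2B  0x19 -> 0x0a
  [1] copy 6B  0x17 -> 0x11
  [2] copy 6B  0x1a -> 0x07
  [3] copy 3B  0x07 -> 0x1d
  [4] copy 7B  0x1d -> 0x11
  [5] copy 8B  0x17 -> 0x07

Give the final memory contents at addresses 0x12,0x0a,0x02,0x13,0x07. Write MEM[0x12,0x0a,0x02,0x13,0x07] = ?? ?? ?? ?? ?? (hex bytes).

MEM[0x12,0x0a,0x02,0x13,0x07] = 51 a3 70 de ab

#0 dst[0x0a+2] := {0x46,0xa3}
#1 dst[0x11+6] := {0x7a,0x69,0x46,0xa3,0x51,0xde}
#2 dst[0x07+6] := {0xa3,0x51,0xde,0x00,0x39,0xeb}
#3 dst[0x1d+3] := {0xa3,0x51,0xde}
#4 dst[0x11+7] := {0xa3,0x51,0xde,0x2e,0xe3,0xa4,0xab}
#5 dst[0x07+8] := {0xab,0x69,0x46,0xa3,0x51,0xde,0xa3,0x51}
query mem[0x12]=0x51, mem[0x0a]=0xa3, mem[0x02]=0x70, mem[0x13]=0xde, mem[0x07]=0xab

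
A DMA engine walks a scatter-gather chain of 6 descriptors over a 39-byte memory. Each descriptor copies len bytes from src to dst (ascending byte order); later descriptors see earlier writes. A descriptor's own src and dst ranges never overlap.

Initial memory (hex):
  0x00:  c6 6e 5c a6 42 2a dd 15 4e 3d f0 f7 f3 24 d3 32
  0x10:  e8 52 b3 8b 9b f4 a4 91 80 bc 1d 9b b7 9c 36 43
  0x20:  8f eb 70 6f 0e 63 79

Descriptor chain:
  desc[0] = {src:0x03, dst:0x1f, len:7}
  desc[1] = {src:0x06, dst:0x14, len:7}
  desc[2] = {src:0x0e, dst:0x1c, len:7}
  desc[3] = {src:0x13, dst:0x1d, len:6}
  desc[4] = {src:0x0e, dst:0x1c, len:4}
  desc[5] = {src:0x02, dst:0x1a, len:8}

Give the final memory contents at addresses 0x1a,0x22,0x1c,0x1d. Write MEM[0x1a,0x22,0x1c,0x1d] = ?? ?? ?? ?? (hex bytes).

#0 dst[0x1f+7] := {0xa6,0x42,0x2a,0xdd,0x15,0x4e,0x3d}
#1 dst[0x14+7] := {0xdd,0x15,0x4e,0x3d,0xf0,0xf7,0xf3}
#2 dst[0x1c+7] := {0xd3,0x32,0xe8,0x52,0xb3,0x8b,0xdd}
#3 dst[0x1d+6] := {0x8b,0xdd,0x15,0x4e,0x3d,0xf0}
#4 dst[0x1c+4] := {0xd3,0x32,0xe8,0x52}
#5 dst[0x1a+8] := {0x5c,0xa6,0x42,0x2a,0xdd,0x15,0x4e,0x3d}
query mem[0x1a]=0x5c, mem[0x22]=0xf0, mem[0x1c]=0x42, mem[0x1d]=0x2a

MEM[0x1a,0x22,0x1c,0x1d] = 5c f0 42 2a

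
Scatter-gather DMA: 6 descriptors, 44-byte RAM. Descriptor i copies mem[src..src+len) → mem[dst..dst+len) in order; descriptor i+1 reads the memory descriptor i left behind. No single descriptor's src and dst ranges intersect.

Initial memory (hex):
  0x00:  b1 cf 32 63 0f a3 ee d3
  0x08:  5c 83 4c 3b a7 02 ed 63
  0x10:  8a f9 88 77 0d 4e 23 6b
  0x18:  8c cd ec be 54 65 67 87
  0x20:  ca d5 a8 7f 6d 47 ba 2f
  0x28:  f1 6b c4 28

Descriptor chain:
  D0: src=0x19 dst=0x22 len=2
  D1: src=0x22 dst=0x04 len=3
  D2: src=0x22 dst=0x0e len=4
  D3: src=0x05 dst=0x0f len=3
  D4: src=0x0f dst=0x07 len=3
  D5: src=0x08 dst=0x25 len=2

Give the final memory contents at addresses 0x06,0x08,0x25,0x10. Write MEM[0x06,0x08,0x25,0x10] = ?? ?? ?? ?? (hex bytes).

D0: mem[0x22..0x23] <- [cd ec]
D1: mem[0x04..0x06] <- [cd ec 6d]
D2: mem[0x0e..0x11] <- [cd ec 6d 47]
D3: mem[0x0f..0x11] <- [ec 6d d3]
D4: mem[0x07..0x09] <- [ec 6d d3]
D5: mem[0x25..0x26] <- [6d d3]
query mem[0x06]=0x6d, mem[0x08]=0x6d, mem[0x25]=0x6d, mem[0x10]=0x6d

MEM[0x06,0x08,0x25,0x10] = 6d 6d 6d 6d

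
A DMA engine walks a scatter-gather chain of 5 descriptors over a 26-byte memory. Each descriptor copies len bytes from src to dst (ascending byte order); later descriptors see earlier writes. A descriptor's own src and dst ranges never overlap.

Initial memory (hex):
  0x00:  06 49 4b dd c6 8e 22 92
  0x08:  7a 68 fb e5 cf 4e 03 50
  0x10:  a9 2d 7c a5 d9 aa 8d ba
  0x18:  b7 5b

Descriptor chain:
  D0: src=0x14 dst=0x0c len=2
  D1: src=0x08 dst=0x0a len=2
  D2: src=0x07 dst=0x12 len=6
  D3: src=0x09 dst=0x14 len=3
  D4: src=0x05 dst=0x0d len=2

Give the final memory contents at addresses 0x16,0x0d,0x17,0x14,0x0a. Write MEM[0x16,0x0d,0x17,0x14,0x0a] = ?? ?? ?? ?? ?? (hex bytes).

[0] 0x14->0x0c len=2 : d9 aa
[1] 0x08->0x0a len=2 : 7a 68
[2] 0x07->0x12 len=6 : 92 7a 68 7a 68 d9
[3] 0x09->0x14 len=3 : 68 7a 68
[4] 0x05->0x0d len=2 : 8e 22
query mem[0x16]=0x68, mem[0x0d]=0x8e, mem[0x17]=0xd9, mem[0x14]=0x68, mem[0x0a]=0x7a

MEM[0x16,0x0d,0x17,0x14,0x0a] = 68 8e d9 68 7a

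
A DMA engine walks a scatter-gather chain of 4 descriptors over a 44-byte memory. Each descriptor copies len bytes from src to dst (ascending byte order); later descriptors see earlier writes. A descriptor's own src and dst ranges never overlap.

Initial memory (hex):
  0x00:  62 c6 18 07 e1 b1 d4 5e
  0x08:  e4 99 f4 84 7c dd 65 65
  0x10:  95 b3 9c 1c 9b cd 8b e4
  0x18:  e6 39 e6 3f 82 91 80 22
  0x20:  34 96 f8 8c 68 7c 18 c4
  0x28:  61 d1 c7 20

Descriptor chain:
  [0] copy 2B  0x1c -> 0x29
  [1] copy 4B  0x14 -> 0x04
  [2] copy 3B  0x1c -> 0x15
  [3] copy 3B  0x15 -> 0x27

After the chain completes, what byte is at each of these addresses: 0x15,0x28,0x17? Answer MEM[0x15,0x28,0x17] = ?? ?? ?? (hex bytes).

MEM[0x15,0x28,0x17] = 82 91 80

D0: mem[0x29..0x2a] <- [82 91]
D1: mem[0x04..0x07] <- [9b cd 8b e4]
D2: mem[0x15..0x17] <- [82 91 80]
D3: mem[0x27..0x29] <- [82 91 80]
query mem[0x15]=0x82, mem[0x28]=0x91, mem[0x17]=0x80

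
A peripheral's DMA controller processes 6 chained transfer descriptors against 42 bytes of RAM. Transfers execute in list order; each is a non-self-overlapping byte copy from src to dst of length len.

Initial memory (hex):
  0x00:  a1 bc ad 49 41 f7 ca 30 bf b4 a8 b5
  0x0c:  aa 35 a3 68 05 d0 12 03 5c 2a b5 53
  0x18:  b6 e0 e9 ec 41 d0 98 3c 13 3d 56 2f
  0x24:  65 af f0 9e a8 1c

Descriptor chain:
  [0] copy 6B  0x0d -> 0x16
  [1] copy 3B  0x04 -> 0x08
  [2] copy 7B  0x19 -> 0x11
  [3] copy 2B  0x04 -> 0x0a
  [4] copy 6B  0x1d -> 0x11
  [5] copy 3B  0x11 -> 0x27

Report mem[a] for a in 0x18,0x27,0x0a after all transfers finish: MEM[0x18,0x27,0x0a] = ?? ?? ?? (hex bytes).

MEM[0x18,0x27,0x0a] = 68 d0 41

#0 dst[0x16+6] := {0x35,0xa3,0x68,0x05,0xd0,0x12}
#1 dst[0x08+3] := {0x41,0xf7,0xca}
#2 dst[0x11+7] := {0x05,0xd0,0x12,0x41,0xd0,0x98,0x3c}
#3 dst[0x0a+2] := {0x41,0xf7}
#4 dst[0x11+6] := {0xd0,0x98,0x3c,0x13,0x3d,0x56}
#5 dst[0x27+3] := {0xd0,0x98,0x3c}
query mem[0x18]=0x68, mem[0x27]=0xd0, mem[0x0a]=0x41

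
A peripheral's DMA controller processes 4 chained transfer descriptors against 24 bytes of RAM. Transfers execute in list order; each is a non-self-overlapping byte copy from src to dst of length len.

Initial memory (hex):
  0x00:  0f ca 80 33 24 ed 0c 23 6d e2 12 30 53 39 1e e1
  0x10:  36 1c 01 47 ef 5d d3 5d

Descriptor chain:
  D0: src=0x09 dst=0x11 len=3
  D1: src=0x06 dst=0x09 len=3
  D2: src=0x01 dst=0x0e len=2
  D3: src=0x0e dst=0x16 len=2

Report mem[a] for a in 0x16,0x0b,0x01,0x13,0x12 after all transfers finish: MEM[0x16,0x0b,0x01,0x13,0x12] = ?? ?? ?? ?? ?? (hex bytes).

  after D0: wrote 3B at 0x11 = e21230
  after D1: wrote 3B at 0x09 = 0c236d
  after D2: wrote 2B at 0x0e = ca80
  after D3: wrote 2B at 0x16 = ca80
query mem[0x16]=0xca, mem[0x0b]=0x6d, mem[0x01]=0xca, mem[0x13]=0x30, mem[0x12]=0x12

MEM[0x16,0x0b,0x01,0x13,0x12] = ca 6d ca 30 12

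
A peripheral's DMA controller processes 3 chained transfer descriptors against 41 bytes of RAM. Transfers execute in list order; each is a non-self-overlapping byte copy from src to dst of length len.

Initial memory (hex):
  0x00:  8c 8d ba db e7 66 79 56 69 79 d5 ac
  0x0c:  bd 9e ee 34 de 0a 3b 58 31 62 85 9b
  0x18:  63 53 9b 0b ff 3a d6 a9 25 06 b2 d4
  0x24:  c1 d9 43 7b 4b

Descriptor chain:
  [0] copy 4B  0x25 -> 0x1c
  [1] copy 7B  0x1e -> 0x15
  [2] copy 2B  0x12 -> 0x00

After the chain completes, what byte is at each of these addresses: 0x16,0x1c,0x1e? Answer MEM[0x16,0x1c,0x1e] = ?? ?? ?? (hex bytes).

MEM[0x16,0x1c,0x1e] = 4b d9 7b

[0] 0x25->0x1c len=4 : d9 43 7b 4b
[1] 0x1e->0x15 len=7 : 7b 4b 25 06 b2 d4 c1
[2] 0x12->0x00 len=2 : 3b 58
query mem[0x16]=0x4b, mem[0x1c]=0xd9, mem[0x1e]=0x7b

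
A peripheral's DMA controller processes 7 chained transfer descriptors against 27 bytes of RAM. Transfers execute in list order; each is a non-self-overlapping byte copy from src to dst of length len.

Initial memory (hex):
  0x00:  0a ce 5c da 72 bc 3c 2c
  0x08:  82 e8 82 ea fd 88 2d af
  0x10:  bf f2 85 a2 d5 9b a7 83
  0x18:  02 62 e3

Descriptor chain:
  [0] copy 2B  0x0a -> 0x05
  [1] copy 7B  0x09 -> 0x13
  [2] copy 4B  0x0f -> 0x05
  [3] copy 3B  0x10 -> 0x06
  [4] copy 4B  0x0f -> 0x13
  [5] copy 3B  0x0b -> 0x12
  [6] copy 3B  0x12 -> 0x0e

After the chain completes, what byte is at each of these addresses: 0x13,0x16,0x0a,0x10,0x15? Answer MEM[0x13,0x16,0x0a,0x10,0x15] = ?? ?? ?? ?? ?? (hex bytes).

  after D0: wrote 2B at 0x05 = 82ea
  after D1: wrote 7B at 0x13 = e882eafd882daf
  after D2: wrote 4B at 0x05 = afbff285
  after D3: wrote 3B at 0x06 = bff285
  after D4: wrote 4B at 0x13 = afbff285
  after D5: wrote 3B at 0x12 = eafd88
  after D6: wrote 3B at 0x0e = eafd88
query mem[0x13]=0xfd, mem[0x16]=0x85, mem[0x0a]=0x82, mem[0x10]=0x88, mem[0x15]=0xf2

MEM[0x13,0x16,0x0a,0x10,0x15] = fd 85 82 88 f2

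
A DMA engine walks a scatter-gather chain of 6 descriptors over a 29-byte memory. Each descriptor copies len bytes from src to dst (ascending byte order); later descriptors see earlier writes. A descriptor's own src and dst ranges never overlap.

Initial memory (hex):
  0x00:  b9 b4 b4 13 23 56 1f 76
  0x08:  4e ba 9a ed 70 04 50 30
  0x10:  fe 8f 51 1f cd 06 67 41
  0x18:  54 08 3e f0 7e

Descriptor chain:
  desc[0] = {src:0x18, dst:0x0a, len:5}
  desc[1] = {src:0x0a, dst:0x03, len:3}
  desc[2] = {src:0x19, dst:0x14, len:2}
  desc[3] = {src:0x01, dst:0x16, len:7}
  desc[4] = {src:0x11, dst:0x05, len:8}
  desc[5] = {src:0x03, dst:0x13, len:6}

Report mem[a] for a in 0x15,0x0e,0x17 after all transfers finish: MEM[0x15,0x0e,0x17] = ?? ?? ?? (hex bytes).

#0 dst[0x0a+5] := {0x54,0x08,0x3e,0xf0,0x7e}
#1 dst[0x03+3] := {0x54,0x08,0x3e}
#2 dst[0x14+2] := {0x08,0x3e}
#3 dst[0x16+7] := {0xb4,0xb4,0x54,0x08,0x3e,0x1f,0x76}
#4 dst[0x05+8] := {0x8f,0x51,0x1f,0x08,0x3e,0xb4,0xb4,0x54}
#5 dst[0x13+6] := {0x54,0x08,0x8f,0x51,0x1f,0x08}
query mem[0x15]=0x8f, mem[0x0e]=0x7e, mem[0x17]=0x1f

MEM[0x15,0x0e,0x17] = 8f 7e 1f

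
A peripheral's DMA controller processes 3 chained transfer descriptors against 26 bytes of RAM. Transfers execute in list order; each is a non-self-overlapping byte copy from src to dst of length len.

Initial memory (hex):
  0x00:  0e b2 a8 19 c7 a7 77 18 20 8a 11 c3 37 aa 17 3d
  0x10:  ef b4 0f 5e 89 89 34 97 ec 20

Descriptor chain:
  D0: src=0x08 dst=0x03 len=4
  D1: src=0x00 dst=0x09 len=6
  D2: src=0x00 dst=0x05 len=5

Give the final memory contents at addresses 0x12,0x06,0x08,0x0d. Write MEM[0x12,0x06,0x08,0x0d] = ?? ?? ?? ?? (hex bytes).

  after D0: wrote 4B at 0x03 = 208a11c3
  after D1: wrote 6B at 0x09 = 0eb2a8208a11
  after D2: wrote 5B at 0x05 = 0eb2a8208a
query mem[0x12]=0x0f, mem[0x06]=0xb2, mem[0x08]=0x20, mem[0x0d]=0x8a

MEM[0x12,0x06,0x08,0x0d] = 0f b2 20 8a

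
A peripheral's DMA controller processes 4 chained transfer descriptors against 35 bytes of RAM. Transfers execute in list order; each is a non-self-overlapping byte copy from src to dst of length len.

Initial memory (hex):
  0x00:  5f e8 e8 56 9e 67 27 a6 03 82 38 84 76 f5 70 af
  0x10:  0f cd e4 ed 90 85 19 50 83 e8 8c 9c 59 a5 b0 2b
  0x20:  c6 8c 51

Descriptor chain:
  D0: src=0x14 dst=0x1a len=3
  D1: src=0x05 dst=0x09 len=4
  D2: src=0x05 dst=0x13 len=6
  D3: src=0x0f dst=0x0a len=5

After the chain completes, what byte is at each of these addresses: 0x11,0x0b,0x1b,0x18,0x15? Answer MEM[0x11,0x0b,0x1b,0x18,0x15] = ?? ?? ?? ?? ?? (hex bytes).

  after D0: wrote 3B at 0x1a = 908519
  after D1: wrote 4B at 0x09 = 6727a603
  after D2: wrote 6B at 0x13 = 6727a6036727
  after D3: wrote 5B at 0x0a = af0fcde467
query mem[0x11]=0xcd, mem[0x0b]=0x0f, mem[0x1b]=0x85, mem[0x18]=0x27, mem[0x15]=0xa6

MEM[0x11,0x0b,0x1b,0x18,0x15] = cd 0f 85 27 a6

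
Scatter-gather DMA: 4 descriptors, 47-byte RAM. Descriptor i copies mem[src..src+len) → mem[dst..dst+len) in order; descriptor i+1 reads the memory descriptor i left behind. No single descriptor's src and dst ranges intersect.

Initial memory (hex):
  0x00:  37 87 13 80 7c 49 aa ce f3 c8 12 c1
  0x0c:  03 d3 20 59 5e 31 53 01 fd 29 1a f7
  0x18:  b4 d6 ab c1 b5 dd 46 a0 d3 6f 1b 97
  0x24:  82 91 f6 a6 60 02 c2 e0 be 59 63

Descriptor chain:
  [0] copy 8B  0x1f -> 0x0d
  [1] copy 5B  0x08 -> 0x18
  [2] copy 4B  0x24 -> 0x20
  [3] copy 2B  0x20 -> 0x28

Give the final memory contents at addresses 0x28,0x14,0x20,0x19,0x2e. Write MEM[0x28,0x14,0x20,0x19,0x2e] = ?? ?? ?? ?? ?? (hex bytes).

#0 dst[0x0d+8] := {0xa0,0xd3,0x6f,0x1b,0x97,0x82,0x91,0xf6}
#1 dst[0x18+5] := {0xf3,0xc8,0x12,0xc1,0x03}
#2 dst[0x20+4] := {0x82,0x91,0xf6,0xa6}
#3 dst[0x28+2] := {0x82,0x91}
query mem[0x28]=0x82, mem[0x14]=0xf6, mem[0x20]=0x82, mem[0x19]=0xc8, mem[0x2e]=0x63

MEM[0x28,0x14,0x20,0x19,0x2e] = 82 f6 82 c8 63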